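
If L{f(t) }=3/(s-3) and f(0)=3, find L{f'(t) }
L{f'(t)} = s·F(s) - f(0) = 3s/(s-3)-3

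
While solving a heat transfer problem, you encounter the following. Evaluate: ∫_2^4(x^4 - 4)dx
Step 1: Find antiderivative F(x) = (1/5)x^5 - 4x
Step 2: F(4) - F(2) = 944/5 - (-8/5) = 952/5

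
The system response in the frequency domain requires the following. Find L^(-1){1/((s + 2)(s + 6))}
Partial fractions: 1/((s+2)(s+6))=A/(s+2)+B/(s+6)
Cover-up: A=1/(s+6)|_{s=-2}=1/4; B=1/(s+2)|_{s=-6}=-1/4
L^(-1)=(1/4)e^(-2t) - (1/4)e^(-6t)

Answer: (1/4)(e^(-2t) - e^(-6t))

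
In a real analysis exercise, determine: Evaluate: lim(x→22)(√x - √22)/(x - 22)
Multiply by conjugate (√x + √22)/(√x + √22):
=(x - 22)/((x - 22)(√x + √22))=1/(√x + √22)
As x → 22: 1/(2√22)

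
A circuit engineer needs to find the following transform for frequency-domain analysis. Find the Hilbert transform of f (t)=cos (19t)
The Hilbert transform shifts each frequency component by -pi/2.
H{cos(wt)}=sin(wt)
With w=19: H{cos(19t)}=sin(19t)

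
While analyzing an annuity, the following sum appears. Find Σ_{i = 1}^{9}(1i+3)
= 1·Σ i + 3·9 = 1·45 + 27 = 72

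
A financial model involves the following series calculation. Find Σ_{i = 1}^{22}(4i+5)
= 4·Σ i+5·22 = 4·253+110 = 1122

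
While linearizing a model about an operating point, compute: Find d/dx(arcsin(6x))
d/dx[arcsin(u)] = u'/√(1-u²), u = 6x, u' = 6

Answer: 6/√(1 - 36x²)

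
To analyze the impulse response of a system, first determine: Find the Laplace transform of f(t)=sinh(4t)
L{sinh(at)}=a/(s²-a²)
L{sinh(4t)}=4/(s²-16)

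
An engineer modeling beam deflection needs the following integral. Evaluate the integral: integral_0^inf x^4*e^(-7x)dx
This is a Gamma integral. Substitute u=7x (du=7 dx):
integral_0^inf x^4 * e^(-7x) dx=(1/7^5) integral_0^inf u^4 * e^(-u) du
=Gamma(5)/7^5=4!/7^5=24/16807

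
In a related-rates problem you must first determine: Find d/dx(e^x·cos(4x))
Product rule: (fg)' = f'g + fg'
f = e^x, f' = e^x
g = cos(4x), g' = -4·sin(4x)

Answer: e^x·cos(4x) - 4·e^x·sin(4x)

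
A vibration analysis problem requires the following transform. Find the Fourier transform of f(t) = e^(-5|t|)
Using the standard pair: F{e^(-a|t|)}=2a/(a^2+omega^2)
With a=5: F(omega)=10/(25+omega^2)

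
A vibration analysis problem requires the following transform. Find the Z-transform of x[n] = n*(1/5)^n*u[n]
Using the property Z{n * a^n * u[n]} = az/(z-a)^2
With a = 1/5: X(z) = (1/5)z/(z - 1/5)^2, |z| > 1/5

Answer: (1/5)z/(z - 1/5)^2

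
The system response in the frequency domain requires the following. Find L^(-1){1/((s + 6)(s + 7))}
Partial fractions: 1/((s + 6)(s + 7))=A/(s + 6) + B/(s + 7)
Cover-up: A=1/(s + 7)|_{s=-6}=1; B=1/(s + 6)|_{s=-7}=-1
L^(-1)=e^(-6t) - e^(-7t)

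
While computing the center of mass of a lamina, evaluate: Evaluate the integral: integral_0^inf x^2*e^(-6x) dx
This is a Gamma integral. Substitute u=6x (du=6 dx):
integral_0^inf x^2 * e^(-6x) dx=(1/6^3) integral_0^inf u^2 * e^(-u) du
=Gamma(3)/6^3=2!/6^3=2/216

Answer: 1/108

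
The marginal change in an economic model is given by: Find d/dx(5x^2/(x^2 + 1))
Quotient rule: (f/g)'=(f'g - fg')/g²
f=5x^2, f'=10x
g=x^2 + 1, g'=2x

Answer: (10x·(x^2 + 1) - 10x^3)/(x^2 + 1)²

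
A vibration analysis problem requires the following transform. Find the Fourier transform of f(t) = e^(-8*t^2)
The Fourier transform of a Gaussian e^(-a * t^2) is sqrt(pi/a) * e^(-omega^2/(4a)).
With a = 8: F(omega) = sqrt(pi/8) * e^(-omega^2/32)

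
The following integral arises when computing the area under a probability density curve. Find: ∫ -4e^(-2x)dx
Since d/dx[e^(-2x)] = -2e^(-2x), we get 2 e^(-2x)+C

Answer: 2e^(-2x)+C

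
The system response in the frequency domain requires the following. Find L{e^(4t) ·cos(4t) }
First shifting: L{e^(at)f(t)} = F(s-a)
L{cos(4t)} = s/(s² + 16)
Shift: (s-4)/((s-4)² + 16)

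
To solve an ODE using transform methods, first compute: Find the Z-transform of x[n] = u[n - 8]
Using the time-shift property: Z{u[n-8]} = z^(-8) * z/(z-1)
= z^(-7)/(z-1)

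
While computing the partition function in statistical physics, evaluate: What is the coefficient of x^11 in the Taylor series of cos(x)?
cos(x) has only even powers. Coefficient of x^11=0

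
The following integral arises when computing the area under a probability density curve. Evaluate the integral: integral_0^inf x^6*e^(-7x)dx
This is a Gamma integral. Substitute u=7x (du=7 dx):
integral_0^inf x^6 * e^(-7x) dx=(1/7^7) integral_0^inf u^6 * e^(-u) du
=Gamma(7)/7^7=6!/7^7=720/823543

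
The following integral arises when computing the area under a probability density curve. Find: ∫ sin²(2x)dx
Using identity sin²(u) = (1 - cos(2u))/2:
∫ (1 - cos(4x))/2 dx = x/2 - sin(4x)/8+C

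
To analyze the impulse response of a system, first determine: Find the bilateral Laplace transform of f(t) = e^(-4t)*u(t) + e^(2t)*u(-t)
For e^(-4t) * u(t): L=1/(s+4), Re(s) > -4
For e^(2t) * u(-t): L=-1/(s-2), Re(s) < 2
Combined: F(s)=1/(s+4)-1/(s-2), -4 < Re(s) < 2

Answer: 1/(s+4)-1/(s-2), ROC: -4 < Re(s) < 2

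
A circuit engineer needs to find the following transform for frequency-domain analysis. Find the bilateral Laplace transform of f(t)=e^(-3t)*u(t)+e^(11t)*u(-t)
For e^(-3t)*u(t): L = 1/(s + 3), Re(s) > -3
For e^(11t)*u(-t): L = -1/(s-11), Re(s) < 11
Combined: F(s) = 1/(s + 3) - 1/(s-11), -3 < Re(s) < 11

Answer: 1/(s + 3) - 1/(s-11), ROC: -3 < Re(s) < 11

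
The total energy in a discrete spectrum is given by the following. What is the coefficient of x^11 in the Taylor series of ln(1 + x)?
ln(1 + x)=Σ (-1)^(n + 1) x^n/n
Coefficient of x^11=(-1)^12/11=1/11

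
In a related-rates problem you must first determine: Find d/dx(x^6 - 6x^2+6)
Power rule: d/dx(ax^n) = n·a·x^(n-1)
Term by term: 6·x^5 - 12·x

Answer: 6x^5 - 12x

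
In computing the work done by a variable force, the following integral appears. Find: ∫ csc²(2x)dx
Since d/dx[-cot(2x)] = 2csc²(2x), integral = -cot(2x)/2 + C

Answer: (-1/2)cot(2x) + C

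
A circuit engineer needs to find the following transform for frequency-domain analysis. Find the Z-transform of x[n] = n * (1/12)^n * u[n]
Using the property Z{n*a^n*u[n]}=az/(z-a)^2
With a=1/12: X(z)=(1/12)z/(z - 1/12)^2, |z| > 1/12

Answer: (1/12)z/(z - 1/12)^2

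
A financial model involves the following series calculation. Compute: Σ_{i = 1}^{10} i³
Using formula: Σ i^3=[n(n + 1)/2]²=[10·11/2]²=3025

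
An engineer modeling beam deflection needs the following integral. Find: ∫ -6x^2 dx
Using power rule: ∫ -6x^2 dx = -6/3 x^3 + C = -2x^3 + C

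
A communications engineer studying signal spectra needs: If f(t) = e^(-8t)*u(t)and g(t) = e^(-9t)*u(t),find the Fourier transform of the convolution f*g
By the convolution theorem: F{f * g} = F(omega) * G(omega)
F(omega) = 1/(8+j * omega), G(omega) = 1/(9+j * omega)
F{f * g} = 1/((8+j * omega)(9+j * omega))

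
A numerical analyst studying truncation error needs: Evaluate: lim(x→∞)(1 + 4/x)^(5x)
Rewrite as [(1+4/x)^x]^5.
lim(1+4/x)^x = e^4, so limit = (e^4)^5 = e^20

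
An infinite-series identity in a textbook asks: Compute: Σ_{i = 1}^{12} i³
Using formula: Σ i^3=[n(n+1)/2]²=[12·13/2]²=6084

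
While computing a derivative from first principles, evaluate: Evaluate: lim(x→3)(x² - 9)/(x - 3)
Factor: (x² - 9) = (x-3)(x+3)
Cancel (x-3): lim(x→3) (x+3) = 6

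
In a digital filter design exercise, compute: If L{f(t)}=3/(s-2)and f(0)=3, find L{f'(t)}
L{f'(t)}=s·F(s) - f(0)=3s/(s-2) - 3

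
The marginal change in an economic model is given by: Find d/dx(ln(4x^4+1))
Chain rule: d/dx[ln(u)]=u'/u where u=4x^4+1
u'=16x^3

Answer: (16x^3)/(4x^4+1)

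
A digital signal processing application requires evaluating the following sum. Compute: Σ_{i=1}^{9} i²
Using formula: Σ i^2=n(n+1)(2n+1)/6=9·10·19/6=285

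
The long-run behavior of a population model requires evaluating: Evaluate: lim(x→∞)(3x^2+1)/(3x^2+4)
Divide numerator and denominator by x^2:
lim (3 + 1/x^2)/(3 + 4/x^2)=1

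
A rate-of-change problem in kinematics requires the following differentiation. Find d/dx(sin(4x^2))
Chain rule: d/dx[sin(u)]=cos(u)·u' where u=4x^2
u'=8x

Answer: 8x·cos(4x^2)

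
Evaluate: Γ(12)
Γ(n) = (n-1)! for positive integers
Γ(12) = 11! = 39916800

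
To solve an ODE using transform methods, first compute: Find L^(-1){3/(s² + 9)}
L^(-1){w/(s² + w²)} = sin(wt)
Here w = 3

Answer: sin(3t)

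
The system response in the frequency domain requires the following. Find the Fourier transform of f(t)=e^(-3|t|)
Using the standard pair: F{e^(-a|t|)}=2a/(a^2+omega^2)
With a=3: F(omega)=6/(9+omega^2)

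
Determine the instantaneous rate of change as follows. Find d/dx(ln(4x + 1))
Chain rule: d/dx[ln(u)] = u'/u where u = 4x + 1
u' = 4

Answer: (4)/(4x + 1)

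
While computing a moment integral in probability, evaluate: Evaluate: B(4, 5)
B(x,y)=Γ(x)Γ(y)/Γ(x+y)=(x-1)!(y-1)!/(x+y-1)!
B(4,5)=3!·4!/8!=1/280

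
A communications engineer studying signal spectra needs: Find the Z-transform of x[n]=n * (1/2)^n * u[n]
Using the property Z{n * a^n * u[n]} = az/(z-a)^2
With a = 1/2: X(z) = (1/2)z/(z - 1/2)^2, |z| > 1/2

Answer: (1/2)z/(z - 1/2)^2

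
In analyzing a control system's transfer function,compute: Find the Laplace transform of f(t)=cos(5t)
L{cos(wt)} = s/(s²+w²)
L{cos(5t)} = s/(s²+25)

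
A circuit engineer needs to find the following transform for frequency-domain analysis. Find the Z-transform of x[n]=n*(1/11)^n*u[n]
Using the property Z{n * a^n * u[n]} = az/(z-a)^2
With a = 1/11: X(z) = (1/11)z/(z - 1/11)^2, |z| > 1/11

Answer: (1/11)z/(z - 1/11)^2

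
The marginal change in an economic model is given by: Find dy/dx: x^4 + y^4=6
Differentiate: 4x^3 + 4y^3·(dy/dx) = 0
dy/dx = -4x^3/(4y^3)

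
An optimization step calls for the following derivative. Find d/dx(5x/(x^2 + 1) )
Quotient rule: (f/g)'=(f'g - fg')/g²
f=5x, f'=5
g=x^2+1, g'=2x

Answer: (5·(x^2+1)-10x^2)/(x^2+1)²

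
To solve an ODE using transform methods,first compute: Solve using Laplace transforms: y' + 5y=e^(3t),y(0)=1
Take L: sY - 1+5Y = 1/(s-3)
Y(s+5) = 1/(s-3)+1
Y = 1/((s-3)(s+5))+1/(s+5)
Partial fractions: 1/((s-3)(s+5)) = (1/8)/(s-3) - (1/8)/(s+5)
So Y = (1/8)/(s-3)+(7/8)/(s+5)
Inverse Laplace transform (L^(-1){1/(s-3)} = e^(3t), L^(-1){1/(s+5)} = e^(-5t)):

Answer: y(t) = (1/8)·e^(3t)+(7/8)·e^(-5t)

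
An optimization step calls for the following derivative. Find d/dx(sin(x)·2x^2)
Product rule: (fg)' = f'g + fg'
f = sin(x), f' = cos(x)
g = 2x^2, g' = 4x

Answer: 2·cos(x)·x^2 + 4·sin(x)·x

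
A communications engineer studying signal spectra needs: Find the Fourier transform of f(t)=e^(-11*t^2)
The Fourier transform of a Gaussian e^(-a * t^2) is sqrt(pi/a) * e^(-omega^2/(4a)).
With a=11: F(omega)=sqrt(pi/11) * e^(-omega^2/44)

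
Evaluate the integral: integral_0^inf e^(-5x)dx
integral_0^inf e^(-5x) dx = [-1/5*e^(-5x)]_0^inf
= 0 - (-1/5) = 1/5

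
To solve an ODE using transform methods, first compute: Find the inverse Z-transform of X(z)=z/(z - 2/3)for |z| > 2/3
Standard pair: z/(z-a) <-> a^n * u[n] for causal signals
With a=2/3: x[n]=(2/3)^n * u[n]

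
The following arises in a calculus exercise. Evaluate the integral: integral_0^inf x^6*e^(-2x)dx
This is a Gamma integral. Substitute u=2x (du=2 dx):
integral_0^inf x^6*e^(-2x) dx=(1/2^7) integral_0^inf u^6*e^(-u) du
=Gamma(7)/2^7=6!/2^7=720/128

Answer: 45/8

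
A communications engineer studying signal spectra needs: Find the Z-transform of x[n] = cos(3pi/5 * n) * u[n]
Z{cos(w0 * n) * u[n]}=z(z - cos(w0))/(z^2-2z * cos(w0)+1)
With w0=3pi/5: X(z)=z(z - cos(3pi/5))/(z^2-2z * cos(3pi/5)+1)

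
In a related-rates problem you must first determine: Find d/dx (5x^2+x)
Power rule: d/dx(ax^n) = n·a·x^(n-1)
Term by term: 10·x+1

Answer: 10x+1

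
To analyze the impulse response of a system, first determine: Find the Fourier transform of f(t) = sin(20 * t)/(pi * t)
sin(W*t)/(pi*t) = (W/pi)*sinc(W*t/pi) is the impulse response of the ideal low-pass filter with cutoff W (here W = 20).
Its Fourier transform is a rectangular function:
F(omega) = 1 for |omega| < 20, 0 otherwise

Answer: rect(omega/40) [i.e., 1 for |omega| < 20, 0 otherwise]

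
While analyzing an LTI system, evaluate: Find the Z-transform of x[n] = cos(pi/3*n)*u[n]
Z{cos(w0*n)*u[n]} = z(z - cos(w0))/(z^2-2z*cos(w0)+1)
With w0 = pi/3: X(z) = z(z - cos(pi/3))/(z^2-2z*cos(pi/3)+1)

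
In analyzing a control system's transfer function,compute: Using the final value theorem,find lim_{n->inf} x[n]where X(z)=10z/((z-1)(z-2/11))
Final value theorem: lim x[n]=lim_{z->1} (z-1) * X(z)
(z-1) * X(z)=10z/(z-2/11)
As z->1: 10/(1-2/11)=10/(9/11)=110/9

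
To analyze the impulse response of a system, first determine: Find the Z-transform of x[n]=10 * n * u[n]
Z{n*u[n]} = z/(z-1)^2
By linearity: Z{10*n*u[n]} = 10z/(z-1)^2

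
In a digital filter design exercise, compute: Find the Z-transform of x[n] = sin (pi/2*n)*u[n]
Z{sin(w0*n)*u[n]} = z*sin(w0)/(z^2-2z*cos(w0)+1)
With w0 = pi/2: X(z) = z*sin(pi/2)/(z^2-2z*cos(pi/2)+1)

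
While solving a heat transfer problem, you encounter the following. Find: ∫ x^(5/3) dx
Power rule: ∫ x^(5/3) dx = x^(8/3)/(8/3)+C

Answer: (3/8)·x^(8/3)+C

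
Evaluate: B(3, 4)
B(x,y)=Γ(x)Γ(y)/Γ(x + y)=(x-1)!(y-1)!/(x + y-1)!
B(3,4)=2!·3!/6!=1/60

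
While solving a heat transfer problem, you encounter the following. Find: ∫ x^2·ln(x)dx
By parts: u = ln(x), dv = x^2 dx
du = 1/x dx, v = x^3/3
= x^3·ln(x)/3 - ∫ x^2/3 dx
= x^3·ln(x)/3 - x^3/9+C

Answer: x^3(ln(x)/3-1/9)+C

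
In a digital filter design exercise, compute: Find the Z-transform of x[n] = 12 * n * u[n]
Z{n*u[n]}=z/(z-1)^2
By linearity: Z{12*n*u[n]}=12z/(z-1)^2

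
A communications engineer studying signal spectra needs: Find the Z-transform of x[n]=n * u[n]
Standard pair: Z{n * u[n]} = z/(z-1)^2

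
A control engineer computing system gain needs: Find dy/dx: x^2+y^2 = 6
Differentiate: 2x + 2y·(dy/dx) = 0
dy/dx = -2x/(2y)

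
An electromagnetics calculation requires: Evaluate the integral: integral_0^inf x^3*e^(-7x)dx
This is a Gamma integral. Substitute u=7x (du=7 dx):
integral_0^inf x^3*e^(-7x) dx=(1/7^4) integral_0^inf u^3*e^(-u) du
=Gamma(4)/7^4=3!/7^4=6/2401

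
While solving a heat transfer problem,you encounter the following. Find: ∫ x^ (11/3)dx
Power rule: ∫ x^(11/3) dx=x^(14/3)/(14/3)+C

Answer: (3/14)·x^(14/3)+C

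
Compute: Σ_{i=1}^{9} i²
Using formula: Σ i^2 = n(n+1)(2n+1)/6 = 9·10·19/6 = 285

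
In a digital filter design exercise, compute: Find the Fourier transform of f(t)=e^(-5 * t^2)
The Fourier transform of a Gaussian e^(-a * t^2) is sqrt(pi/a) * e^(-omega^2/(4a)).
With a=5: F(omega)=sqrt(pi/5) * e^(-omega^2/20)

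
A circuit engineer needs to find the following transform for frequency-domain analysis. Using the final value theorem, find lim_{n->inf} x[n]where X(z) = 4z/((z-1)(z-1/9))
Final value theorem: lim x[n]=lim_{z->1} (z-1)*X(z)
(z-1)*X(z)=4z/(z-1/9)
As z->1: 4/(1-1/9)=4/(8/9)=9/2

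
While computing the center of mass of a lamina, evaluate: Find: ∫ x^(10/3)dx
Power rule: ∫ x^(10/3) dx=x^(13/3)/(13/3)+C

Answer: (3/13)·x^(13/3)+C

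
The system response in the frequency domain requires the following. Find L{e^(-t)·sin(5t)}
First shifting: L{e^(at)f(t)} = F(s-a)
L{sin(5t)} = 5/(s²+25)
Shift: 5/((s+1)²+25)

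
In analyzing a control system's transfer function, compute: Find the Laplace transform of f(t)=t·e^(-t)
L{t·e^(at)}=1/(s-a)²
L{t·e^(-t)}=1/(s + 1)²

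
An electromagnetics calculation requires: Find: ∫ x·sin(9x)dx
By parts: u = x, dv = sin(9x) dx
du = dx, v = -cos(9x)/9
= -x·cos(9x)/9 + sin(9x)/9² + C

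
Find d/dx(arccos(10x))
d/dx[arccos(u)]=-u'/√(1-u²), u=10x, u'=10

Answer: -10/√(1 - 100x²)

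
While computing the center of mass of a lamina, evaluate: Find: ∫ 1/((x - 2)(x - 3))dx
Partial fractions: 1/((x-2)(x-3))=A/(x-2)+B/(x-3)
A=-1, B=1
∫ [-1· 1/(x-2)+1· 1/(x-3)] dx
=(1)[ln|x-3| - ln|x-2|]+C

Answer: ln|(x-3)/(x-2)|+C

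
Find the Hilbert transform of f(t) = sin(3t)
The Hilbert transform shifts each frequency component by -pi/2.
H{sin(wt)} = -cos(wt)
With w = 3: H{sin(3t)} = -cos(3t)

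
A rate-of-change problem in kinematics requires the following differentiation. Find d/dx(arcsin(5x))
d/dx[arcsin(u)]=u'/√(1-u²), u=5x, u'=5

Answer: 5/√(1 - 25x²)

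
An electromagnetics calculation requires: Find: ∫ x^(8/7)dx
Power rule: ∫ x^(8/7) dx = x^(15/7)/(15/7) + C

Answer: (7/15)·x^(15/7) + C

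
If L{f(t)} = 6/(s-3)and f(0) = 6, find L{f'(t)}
L{f'(t)} = s·F(s) - f(0) = 6s/(s-3)-6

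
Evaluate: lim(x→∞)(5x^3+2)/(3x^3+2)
Divide numerator and denominator by x^3:
lim (5+2/x^3)/(3+2/x^3)=5/3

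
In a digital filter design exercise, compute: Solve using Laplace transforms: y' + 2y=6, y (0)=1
Take L of both sides: sY(s)-1+2Y(s)=6/s
Y(s)(s+2)=6/s+1
Y(s)=6/(s(s+2))+1/(s+2)
Partial fractions: 6/(s(s+2))=3/s - 3/(s+2)
So Y(s)=3/s - 2/(s+2)
Inverse transform (L^(-1){1/s}=1, L^(-1){1/(s+2)}=e^(-2t)):

Answer: y(t)=3-2·e^(-2t)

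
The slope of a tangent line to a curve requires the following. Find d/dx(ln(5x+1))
Chain rule: d/dx[ln(u)] = u'/u where u = 5x+1
u' = 5

Answer: (5)/(5x+1)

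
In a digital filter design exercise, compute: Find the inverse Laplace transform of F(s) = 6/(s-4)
L^(-1){6/(s-a)} = c·e^(at)
Here a = 4, c = 6

Answer: 6e^(4t)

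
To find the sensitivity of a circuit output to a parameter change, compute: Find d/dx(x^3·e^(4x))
Product rule: (fg)'=f'g+fg'
f=x^3, f'=3x^2
g=e^(4x), g'=4·e^(4x)

Answer: 3x^2·e^(4x)+4x^3·e^(4x)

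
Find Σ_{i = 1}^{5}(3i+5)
= 3·Σ i + 5·5 = 3·15 + 25 = 70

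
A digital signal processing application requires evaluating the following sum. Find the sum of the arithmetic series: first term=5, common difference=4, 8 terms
Last term: a_n = 5 + (8 - 1)·4 = 33
Sum = n(a_1 + a_n)/2 = 8(5 + 33)/2 = 152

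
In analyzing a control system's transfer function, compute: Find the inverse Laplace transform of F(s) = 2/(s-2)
L^(-1){2/(s-a)} = c·e^(at)
Here a = 2, c = 2

Answer: 2e^(2t)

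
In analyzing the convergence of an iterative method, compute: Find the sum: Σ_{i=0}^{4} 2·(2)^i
Geometric series: S = a(1 - r^n)/(1 - r)
a = 2, r = 2, n = 5
S = 2(1 - 32)/-1 = 62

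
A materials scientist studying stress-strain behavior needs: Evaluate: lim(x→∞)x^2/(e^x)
Apply L'Hôpital 2 times (∞/∞ each time):
Eventually get 2!/(e^x) → 0

Answer: 0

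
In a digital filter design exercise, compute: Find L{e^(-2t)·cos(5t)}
First shifting: L{e^(at)f(t)} = F(s-a)
L{cos(5t)} = s/(s² + 25)
Shift: (s + 2)/((s + 2)² + 25)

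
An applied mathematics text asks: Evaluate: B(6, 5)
B(x,y)=Γ(x)Γ(y)/Γ(x+y)=(x-1)!(y-1)!/(x+y-1)!
B(6,5)=5!·4!/10!=1/1260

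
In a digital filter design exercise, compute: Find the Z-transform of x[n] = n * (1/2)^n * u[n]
Using the property Z{n * a^n * u[n]}=az/(z-a)^2
With a=1/2: X(z)=(1/2)z/(z - 1/2)^2, |z| > 1/2

Answer: (1/2)z/(z - 1/2)^2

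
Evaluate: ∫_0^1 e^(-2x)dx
Antiderivative: (1/(-2))e^(-2x)
Evaluate: (1/(-2))(e^-2-1)

Answer: (e^-2-1)/(-2)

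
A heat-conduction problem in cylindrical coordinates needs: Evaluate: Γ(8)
Γ(n)=(n-1)! for positive integers
Γ(8)=7!=5040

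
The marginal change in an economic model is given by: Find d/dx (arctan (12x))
d/dx[arctan(u)] = u'/(1+u²), u = 12x, u' = 12

Answer: 12/(1+144x²)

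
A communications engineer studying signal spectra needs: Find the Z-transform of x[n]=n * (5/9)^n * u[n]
Using the property Z{n*a^n*u[n]} = az/(z-a)^2
With a = 5/9: X(z) = (5/9)z/(z - 5/9)^2, |z| > 5/9

Answer: (5/9)z/(z - 5/9)^2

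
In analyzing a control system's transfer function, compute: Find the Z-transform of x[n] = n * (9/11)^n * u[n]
Using the property Z{n*a^n*u[n]}=az/(z-a)^2
With a=9/11: X(z)=(9/11)z/(z - 9/11)^2, |z| > 9/11

Answer: (9/11)z/(z - 9/11)^2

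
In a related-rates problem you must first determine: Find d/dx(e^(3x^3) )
Chain rule: d/dx[e^u] = e^u · u' where u = 3x^3
u' = 9x^2

Answer: 9x^2·e^(3x^3)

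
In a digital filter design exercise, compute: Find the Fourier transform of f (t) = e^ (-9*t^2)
The Fourier transform of a Gaussian e^(-a * t^2) is sqrt(pi/a) * e^(-omega^2/(4a)).
With a = 9: F(omega) = sqrt(pi)/3 * e^(-omega^2/36)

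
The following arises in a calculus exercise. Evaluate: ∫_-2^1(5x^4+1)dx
Step 1: Find antiderivative F(x) = x^5+x
Step 2: F(1) - F(-2) = 2 - (-34) = 36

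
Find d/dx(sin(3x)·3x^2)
Product rule: (fg)'=f'g + fg'
f=sin(3x), f'=3·cos(3x)
g=3x^2, g'=6x

Answer: 9·cos(3x)·x^2 + 6·sin(3x)·x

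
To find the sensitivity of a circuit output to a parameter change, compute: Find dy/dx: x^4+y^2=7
Differentiate: 4x^3+2y·(dy/dx) = 0
dy/dx = -4x^3/(2y)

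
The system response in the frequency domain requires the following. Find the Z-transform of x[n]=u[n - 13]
Using the time-shift property: Z{u[n-13]} = z^(-13)*z/(z-1)
= z^(-12)/(z-1)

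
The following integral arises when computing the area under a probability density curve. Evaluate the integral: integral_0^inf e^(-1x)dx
integral_0^inf e^(-1x) dx=[-1/1 * e^(-1x)]_0^inf
=0 - (-1/1)=1/1

Answer: 1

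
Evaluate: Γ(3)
Γ(n)=(n-1)! for positive integers
Γ(3)=2!=2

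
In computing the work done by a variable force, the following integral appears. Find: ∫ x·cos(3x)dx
By parts: u = x, dv = cos(3x) dx
du = dx, v = sin(3x)/3
= x·sin(3x)/3 + cos(3x)/3² + C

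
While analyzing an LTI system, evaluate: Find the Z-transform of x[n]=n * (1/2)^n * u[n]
Using the property Z{n*a^n*u[n]}=az/(z-a)^2
With a=1/2: X(z)=(1/2)z/(z - 1/2)^2, |z| > 1/2

Answer: (1/2)z/(z - 1/2)^2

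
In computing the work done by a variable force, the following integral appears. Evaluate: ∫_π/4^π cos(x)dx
Antiderivative: sin(x)
Evaluate at bounds: [sin(1·π)/1] - [sin(1·π/4)/1]
= ((0) - (√2/2))/1 = -√2/2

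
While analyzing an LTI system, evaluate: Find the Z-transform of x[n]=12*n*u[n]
Z{n*u[n]}=z/(z-1)^2
By linearity: Z{12*n*u[n]}=12z/(z-1)^2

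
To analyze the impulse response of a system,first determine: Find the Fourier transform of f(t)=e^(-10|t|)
Using the standard pair: F{e^(-a|t|)}=2a/(a^2 + omega^2)
With a=10: F(omega)=20/(100 + omega^2)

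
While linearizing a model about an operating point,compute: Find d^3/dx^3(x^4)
Apply power rule 3 times:
d^1: 4x^3
d^2: 12x^2
d^3: 24x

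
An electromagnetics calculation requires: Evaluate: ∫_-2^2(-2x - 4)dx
Step 1: Find antiderivative F(x)=-x^2-4x
Step 2: F(2) - F(-2)=-12 - (4)=-16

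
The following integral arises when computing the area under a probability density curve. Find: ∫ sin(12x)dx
Using substitution u=12x: ∫ sin(u) du/12=-cos(u)/12 + C

Answer: (-1/12)cos(12x) + C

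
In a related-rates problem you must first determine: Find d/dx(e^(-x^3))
Chain rule: d/dx[e^u] = e^u · u' where u = -x^3
u' = -3x^2

Answer: -3x^2·e^(-x^3)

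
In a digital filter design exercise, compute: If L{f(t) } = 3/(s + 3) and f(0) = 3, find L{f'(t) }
L{f'(t)} = s·F(s) - f(0) = 3s/(s + 3) - 3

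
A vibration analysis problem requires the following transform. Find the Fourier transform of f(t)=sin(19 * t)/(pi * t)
sin(W * t)/(pi * t) = (W/pi) * sinc(W * t/pi) is the impulse response of the ideal low-pass filter with cutoff W (here W = 19).
Its Fourier transform is a rectangular function:
F(omega) = 1 for |omega| < 19, 0 otherwise

Answer: rect(omega/38) [i.e., 1 for |omega| < 19, 0 otherwise]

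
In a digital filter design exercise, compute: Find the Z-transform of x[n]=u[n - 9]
Using the time-shift property: Z{u[n-9]}=z^(-9) * z/(z-1)
=z^(-8)/(z-1)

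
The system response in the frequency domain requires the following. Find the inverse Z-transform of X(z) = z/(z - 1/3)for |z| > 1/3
Standard pair: z/(z-a) <-> a^n*u[n] for causal signals
With a = 1/3: x[n] = (1/3)^n*u[n]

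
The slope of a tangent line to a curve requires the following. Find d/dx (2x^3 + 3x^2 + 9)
Power rule: d/dx(ax^n) = n·a·x^(n-1)
Term by term: 6·x^2+6·x

Answer: 6x^2+6x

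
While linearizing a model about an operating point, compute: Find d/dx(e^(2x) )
Chain rule: d/dx[e^u]=e^u · u' where u=2x
u'=2

Answer: 2·e^(2x)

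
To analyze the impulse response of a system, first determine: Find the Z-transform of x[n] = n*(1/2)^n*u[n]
Using the property Z{n*a^n*u[n]} = az/(z-a)^2
With a = 1/2: X(z) = (1/2)z/(z - 1/2)^2, |z| > 1/2

Answer: (1/2)z/(z - 1/2)^2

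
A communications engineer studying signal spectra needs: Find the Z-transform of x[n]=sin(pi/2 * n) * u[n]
Z{sin(w0 * n) * u[n]} = z * sin(w0)/(z^2 - 2z * cos(w0) + 1)
With w0 = pi/2: X(z) = z * sin(pi/2)/(z^2 - 2z * cos(pi/2) + 1)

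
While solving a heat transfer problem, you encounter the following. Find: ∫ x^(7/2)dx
Power rule: ∫ x^(7/2) dx = x^(9/2)/(9/2) + C

Answer: (2/9)·x^(9/2) + C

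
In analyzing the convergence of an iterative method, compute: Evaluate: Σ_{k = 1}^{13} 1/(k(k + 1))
Partial fractions: 1/(k(k + 1))=1/k - 1/(k + 1)
Telescoping sum: 1(1 - 1/14)=1·13/14

Answer: 13/14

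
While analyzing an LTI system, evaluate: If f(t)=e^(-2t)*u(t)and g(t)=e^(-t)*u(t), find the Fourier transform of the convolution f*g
By the convolution theorem: F{f*g} = F(omega)*G(omega)
F(omega) = 1/(2 + j*omega), G(omega) = 1/(1 + j*omega)
F{f*g} = 1/((2 + j*omega)(1 + j*omega))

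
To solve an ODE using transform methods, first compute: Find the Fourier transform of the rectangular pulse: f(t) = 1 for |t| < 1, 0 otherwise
F(omega) = integral from -1 to 1 of e^(-j*omega*t) dt
= 2*sin(1*omega)/omega = 2*sinc(1*omega/pi)

Answer: 2*sin(1*omega)/omega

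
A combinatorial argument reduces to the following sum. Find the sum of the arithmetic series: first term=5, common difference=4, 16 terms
Last term: a_n = 5+(16-1)·4 = 65
Sum = n(a_1+a_n)/2 = 16(5+65)/2 = 560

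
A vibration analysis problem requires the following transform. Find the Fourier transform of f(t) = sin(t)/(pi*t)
sin(W * t)/(pi * t) = (W/pi) * sinc(W * t/pi) is the impulse response of the ideal low-pass filter with cutoff W (here W = 1).
Its Fourier transform is a rectangular function:
F(omega) = 1 for |omega| < 1, 0 otherwise

Answer: rect(omega/2) [i.e., 1 for |omega| < 1, 0 otherwise]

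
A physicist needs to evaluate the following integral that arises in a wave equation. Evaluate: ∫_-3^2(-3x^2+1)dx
Step 1: Find antiderivative F(x) = -x^3 + x
Step 2: F(2) - F(-3) = -6 - (24) = -30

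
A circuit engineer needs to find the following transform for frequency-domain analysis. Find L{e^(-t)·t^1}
First shifting: L{e^(at)f(t)} = F(s-a)
L{t^1} = 1/s^2
Shift s → s+1: 1/(s+1)^2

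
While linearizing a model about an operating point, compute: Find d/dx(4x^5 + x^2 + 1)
Power rule: d/dx(ax^n)=n·a·x^(n-1)
Term by term: 20·x^4+2·x

Answer: 20x^4+2x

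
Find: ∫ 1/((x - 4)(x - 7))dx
Partial fractions: 1/((x-4)(x-7))=A/(x-4)+B/(x-7)
A=-1/3, B=1/3
∫ [-1/3· 1/(x-4)+1/3· 1/(x-7)] dx
=(1/3)[ln|x-7| - ln|x-4|]+C

Answer: (1/3)·ln|(x-7)/(x-4)|+C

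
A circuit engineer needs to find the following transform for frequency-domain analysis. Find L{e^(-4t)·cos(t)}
First shifting: L{e^(at)f(t)} = F(s-a)
L{cos(t)} = s/(s² + 1)
Shift: (s + 4)/((s + 4)² + 1)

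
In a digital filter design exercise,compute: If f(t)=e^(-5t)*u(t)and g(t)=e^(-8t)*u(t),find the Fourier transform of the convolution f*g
By the convolution theorem: F{f*g} = F(omega)*G(omega)
F(omega) = 1/(5 + j*omega), G(omega) = 1/(8 + j*omega)
F{f*g} = 1/((5 + j*omega)(8 + j*omega))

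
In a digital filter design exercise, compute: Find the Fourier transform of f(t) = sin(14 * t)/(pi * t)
sin(W * t)/(pi * t) = (W/pi) * sinc(W * t/pi) is the impulse response of the ideal low-pass filter with cutoff W (here W = 14).
Its Fourier transform is a rectangular function:
F(omega) = 1 for |omega| < 14, 0 otherwise

Answer: rect(omega/28) [i.e., 1 for |omega| < 14, 0 otherwise]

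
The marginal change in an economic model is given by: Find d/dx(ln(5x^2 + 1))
Chain rule: d/dx[ln(u)]=u'/u where u=5x^2+1
u'=10x

Answer: (10x)/(5x^2+1)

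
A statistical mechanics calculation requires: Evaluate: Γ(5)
Γ(n)=(n-1)! for positive integers
Γ(5)=4!=24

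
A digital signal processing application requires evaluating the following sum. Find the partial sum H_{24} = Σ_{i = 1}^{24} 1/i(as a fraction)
H_24 = 1+1/2+1/3+...+1/24
= 1347822955/356948592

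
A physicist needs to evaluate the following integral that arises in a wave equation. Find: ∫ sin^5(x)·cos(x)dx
Let u = sin(x), du = cos(x) dx
∫ u^5 du = u^6/6 + C

Answer: sin^6(x)/6 + C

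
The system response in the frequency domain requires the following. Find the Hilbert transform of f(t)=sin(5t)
The Hilbert transform shifts each frequency component by -pi/2.
H{sin(wt)} = -cos(wt)
With w = 5: H{sin(5t)} = -cos(5t)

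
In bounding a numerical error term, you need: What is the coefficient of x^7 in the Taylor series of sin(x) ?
sin(x)=Σ (-1)^k x^(2k + 1)/(2k + 1)!
For x^7: (-1)^3/7!=-1/5040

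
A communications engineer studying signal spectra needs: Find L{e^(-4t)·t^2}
First shifting: L{e^(at)f(t)}=F(s-a)
L{t^2}=2/s^3
Shift s → s + 4: 2/(s + 4)^3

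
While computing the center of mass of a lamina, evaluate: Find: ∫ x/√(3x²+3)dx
Let u = 3x² + 3, du = 6x dx
∫ (1/6)·u^(-1/2) du = √u/3 + C

Answer: √(3x² + 3)/3 + C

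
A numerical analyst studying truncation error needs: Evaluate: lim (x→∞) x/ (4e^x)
Apply L'Hôpital 1 times (∞/∞ each time):
Eventually get 1!/(4e^x) → 0

Answer: 0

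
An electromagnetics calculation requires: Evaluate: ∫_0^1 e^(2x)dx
Antiderivative: (1/2)e^(2x)
Evaluate: (1/2)(e^2 - 1)

Answer: (e^2 - 1)/2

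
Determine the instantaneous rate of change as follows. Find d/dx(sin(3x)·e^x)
Product rule: (fg)' = f'g+fg'
f = sin(3x), f' = 3·cos(3x)
g = e^x, g' = e^x

Answer: 3·cos(3x)·e^x+sin(3x)·e^x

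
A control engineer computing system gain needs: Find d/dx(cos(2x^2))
Chain rule: d/dx[cos(u)]=-sin(u)·u' where u=2x^2
u'=4x

Answer: -4x·sin(2x^2)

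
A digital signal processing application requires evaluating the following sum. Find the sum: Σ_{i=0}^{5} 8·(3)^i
Geometric series: S=a(1 - r^n)/(1 - r)
a=8, r=3, n=6
S=8(1-729)/-2=2912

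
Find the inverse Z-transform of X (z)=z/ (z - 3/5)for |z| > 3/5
Standard pair: z/(z-a) <-> a^n*u[n] for causal signals
With a = 3/5: x[n] = (3/5)^n*u[n]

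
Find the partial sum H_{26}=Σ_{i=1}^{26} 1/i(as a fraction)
H_26 = 1+1/2+1/3+...+1/26
= 34395742267/8923714800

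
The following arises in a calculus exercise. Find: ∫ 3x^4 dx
Using power rule: ∫ 3x^4 dx=3/5 x^5+C=(3/5)x^5+C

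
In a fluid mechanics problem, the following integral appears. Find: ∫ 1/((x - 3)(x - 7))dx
Partial fractions: 1/((x-3)(x-7)) = A/(x-3) + B/(x-7)
A = -1/4, B = 1/4
∫ [-1/4· 1/(x-3) + 1/4· 1/(x-7)] dx
= (1/4)[ln|x-7| - ln|x-3|] + C

Answer: (1/4)·ln|(x-7)/(x-3)| + C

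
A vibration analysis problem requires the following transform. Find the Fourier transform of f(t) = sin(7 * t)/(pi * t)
sin(W*t)/(pi*t)=(W/pi)*sinc(W*t/pi) is the impulse response of the ideal low-pass filter with cutoff W (here W=7).
Its Fourier transform is a rectangular function:
F(omega)=1 for |omega| < 7, 0 otherwise

Answer: rect(omega/14) [i.e., 1 for |omega| < 7, 0 otherwise]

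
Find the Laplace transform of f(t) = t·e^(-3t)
L{t·e^(at)} = 1/(s-a)²
L{t·e^(-3t)} = 1/(s + 3)²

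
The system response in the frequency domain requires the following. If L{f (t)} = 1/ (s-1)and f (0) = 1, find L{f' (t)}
L{f'(t)}=s·F(s) - f(0)=s/(s-1) - 1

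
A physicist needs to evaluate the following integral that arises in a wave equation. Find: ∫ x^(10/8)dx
Power rule: ∫ x^(5/4) dx=x^(9/4)/(9/4)+C

Answer: (4/9)·x^(9/4)+C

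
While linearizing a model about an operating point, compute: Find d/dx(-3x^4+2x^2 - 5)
Power rule: d/dx(ax^n)=n·a·x^(n-1)
Term by term: -12·x^3 + 4·x

Answer: -12x^3 + 4x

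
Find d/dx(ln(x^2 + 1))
Chain rule: d/dx[ln(u)] = u'/u where u = x^2 + 1
u' = 2x

Answer: (2x)/(x^2 + 1)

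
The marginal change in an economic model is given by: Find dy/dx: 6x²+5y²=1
Differentiate: 12x + 10y·(dy/dx)=0
dy/dx=-12x/(10y)=-(6/5)·(x/y)

Answer: dy/dx=-(6/5)·(x/y)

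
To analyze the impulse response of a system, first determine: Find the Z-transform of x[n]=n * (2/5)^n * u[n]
Using the property Z{n * a^n * u[n]} = az/(z-a)^2
With a = 2/5: X(z) = (2/5)z/(z - 2/5)^2, |z| > 2/5

Answer: (2/5)z/(z - 2/5)^2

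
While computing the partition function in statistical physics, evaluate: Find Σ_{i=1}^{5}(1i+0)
=1·Σ i + 0·5=1·15 + 0=15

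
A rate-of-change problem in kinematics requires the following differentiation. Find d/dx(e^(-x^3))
Chain rule: d/dx[e^u]=e^u · u' where u=-x^3
u'=-3x^2

Answer: -3x^2·e^(-x^3)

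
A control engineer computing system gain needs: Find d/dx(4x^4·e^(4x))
Product rule: (fg)'=f'g + fg'
f=4x^4, f'=16x^3
g=e^(4x), g'=4·e^(4x)

Answer: 16x^3·e^(4x) + 16x^4·e^(4x)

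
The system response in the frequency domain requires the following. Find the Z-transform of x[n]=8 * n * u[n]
Z{n*u[n]} = z/(z-1)^2
By linearity: Z{8*n*u[n]} = 8z/(z-1)^2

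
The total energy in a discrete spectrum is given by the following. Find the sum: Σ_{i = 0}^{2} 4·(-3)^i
Geometric series: S=a(1 - r^n)/(1 - r)
a=4, r=-3, n=3
S=4(1+27)/4=28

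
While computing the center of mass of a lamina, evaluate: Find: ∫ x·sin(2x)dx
By parts: u = x, dv = sin(2x) dx
du = dx, v = -cos(2x)/2
= -x·cos(2x)/2 + sin(2x)/2² + C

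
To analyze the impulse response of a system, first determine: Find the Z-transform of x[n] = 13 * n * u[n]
Z{n*u[n]}=z/(z-1)^2
By linearity: Z{13*n*u[n]}=13z/(z-1)^2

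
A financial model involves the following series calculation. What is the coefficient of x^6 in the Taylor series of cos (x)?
cos(x)=Σ (-1)^k x^(2k)/(2k)!
For x^6: (-1)^3/6!=-1/720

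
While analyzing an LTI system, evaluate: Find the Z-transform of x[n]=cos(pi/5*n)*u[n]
Z{cos(w0*n)*u[n]} = z(z - cos(w0))/(z^2-2z*cos(w0)+1)
With w0 = pi/5: X(z) = z(z - cos(pi/5))/(z^2-2z*cos(pi/5)+1)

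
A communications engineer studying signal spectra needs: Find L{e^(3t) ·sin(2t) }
First shifting: L{e^(at)f(t)} = F(s-a)
L{sin(2t)} = 2/(s² + 4)
Shift: 2/((s-3)² + 4)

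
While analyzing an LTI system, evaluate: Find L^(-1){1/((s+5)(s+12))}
Partial fractions: 1/((s + 5)(s + 12)) = A/(s + 5) + B/(s + 12)
Cover-up: A = 1/(s + 12)|_{s = -5} = 1/7; B = 1/(s + 5)|_{s = -12} = -1/7
L^(-1) = (1/7)e^(-5t) - (1/7)e^(-12t)

Answer: (1/7)(e^(-5t) - e^(-12t))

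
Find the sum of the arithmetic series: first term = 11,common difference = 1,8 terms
Last term: a_n = 11 + (8 - 1)·1 = 18
Sum = n(a_1 + a_n)/2 = 8(11 + 18)/2 = 116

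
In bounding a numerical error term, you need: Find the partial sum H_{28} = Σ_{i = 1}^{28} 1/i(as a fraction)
H_28=1 + 1/2 + 1/3 + ... + 1/28
=315404588903/80313433200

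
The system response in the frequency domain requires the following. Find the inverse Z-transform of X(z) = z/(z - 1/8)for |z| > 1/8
Standard pair: z/(z-a) <-> a^n*u[n] for causal signals
With a = 1/8: x[n] = (1/8)^n*u[n]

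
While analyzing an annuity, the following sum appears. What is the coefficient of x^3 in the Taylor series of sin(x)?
sin(x) = Σ (-1)^k x^(2k+1)/(2k+1)!
For x^3: (-1)^1/3! = -1/6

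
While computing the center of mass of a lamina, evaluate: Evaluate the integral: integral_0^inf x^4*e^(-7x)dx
This is a Gamma integral. Substitute u=7x (du=7 dx):
integral_0^inf x^4*e^(-7x) dx=(1/7^5) integral_0^inf u^4*e^(-u) du
=Gamma(5)/7^5=4!/7^5=24/16807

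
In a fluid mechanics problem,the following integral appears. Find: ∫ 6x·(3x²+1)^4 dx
Let u = 3x²+1, du = 6x dx
∫ u^4 du = u^5/5+C

Answer: (3x²+1)^5/5+C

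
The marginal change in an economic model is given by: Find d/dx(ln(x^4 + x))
Chain rule: d/dx[ln(u)] = u'/u where u = x^4 + x
u' = 4x^3 + 1

Answer: (4x^3 + 1)/(x^4 + x)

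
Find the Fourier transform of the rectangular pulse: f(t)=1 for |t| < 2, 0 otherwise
F(omega)=integral from -2 to 2 of e^(-j * omega * t) dt
=2 * sin(2 * omega)/omega=4 * sinc(2 * omega/pi)

Answer: 2 * sin(2 * omega)/omega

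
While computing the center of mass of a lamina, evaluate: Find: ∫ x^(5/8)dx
Power rule: ∫ x^(5/8) dx = x^(13/8)/(13/8) + C

Answer: (8/13)·x^(13/8) + C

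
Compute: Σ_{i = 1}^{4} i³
Using formula: Σ i^3=[n(n + 1)/2]²=[4·5/2]²=100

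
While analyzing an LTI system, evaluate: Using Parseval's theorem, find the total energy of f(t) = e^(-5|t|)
Parseval's theorem: E = integral |f(t)|^2 dt = (1/2pi) integral |F(omega)|^2 domega
E = integral_{-inf}^{inf} e^(-10|t|) dt = 2 * integral_0^inf e^(-10t) dt = 2/(2 * 5) = 1/5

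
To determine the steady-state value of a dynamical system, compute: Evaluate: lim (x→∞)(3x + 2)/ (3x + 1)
Divide numerator and denominator by x:
lim (3+2/x)/(3+1/x) = 1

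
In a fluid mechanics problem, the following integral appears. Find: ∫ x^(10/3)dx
Power rule: ∫ x^(10/3) dx = x^(13/3)/(13/3)+C

Answer: (3/13)·x^(13/3)+C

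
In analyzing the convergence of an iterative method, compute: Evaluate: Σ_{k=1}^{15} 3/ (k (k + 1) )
Partial fractions: 3/(k(k + 1)) = 3/k - 3/(k + 1)
Telescoping sum: 3(1 - 1/16) = 3·15/16

Answer: 45/16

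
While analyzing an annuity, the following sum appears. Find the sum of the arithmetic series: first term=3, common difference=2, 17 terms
Last term: a_n=3 + (17 - 1)·2=35
Sum=n(a_1 + a_n)/2=17(3 + 35)/2=323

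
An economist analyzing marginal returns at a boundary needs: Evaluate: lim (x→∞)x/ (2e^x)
Apply L'Hôpital 1 times (∞/∞ each time):
Eventually get 1!/(2e^x) → 0

Answer: 0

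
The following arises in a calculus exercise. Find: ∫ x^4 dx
Using power rule: ∫ x^4 dx = 1/5 x^5+C = (1/5)x^5+C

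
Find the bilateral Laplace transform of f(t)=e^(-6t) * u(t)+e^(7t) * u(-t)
For e^(-6t)*u(t): L=1/(s+6), Re(s) > -6
For e^(7t)*u(-t): L=-1/(s-7), Re(s) < 7
Combined: F(s)=1/(s+6)-1/(s-7), -6 < Re(s) < 7

Answer: 1/(s+6)-1/(s-7), ROC: -6 < Re(s) < 7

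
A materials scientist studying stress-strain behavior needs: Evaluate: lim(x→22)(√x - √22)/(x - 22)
Multiply by conjugate (√x+√22)/(√x+√22):
= (x - 22)/((x - 22)(√x+√22)) = 1/(√x+√22)
As x → 22: 1/(2√22)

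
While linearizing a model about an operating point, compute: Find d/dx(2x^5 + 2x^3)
Power rule: d/dx(ax^n) = n·a·x^(n-1)
Term by term: 10·x^4 + 6·x^2

Answer: 10x^4 + 6x^2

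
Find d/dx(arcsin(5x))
d/dx[arcsin(u)]=u'/√(1-u²), u=5x, u'=5

Answer: 5/√(1-25x²)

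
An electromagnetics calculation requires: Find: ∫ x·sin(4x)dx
By parts: u = x, dv = sin(4x) dx
du = dx, v = -cos(4x)/4
= -x·cos(4x)/4+sin(4x)/4²+C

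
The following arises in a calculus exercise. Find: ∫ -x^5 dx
Using power rule: ∫ -x^5 dx=-1/6 x^6 + C=(-1/6)x^6 + C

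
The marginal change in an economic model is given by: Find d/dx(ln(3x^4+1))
Chain rule: d/dx[ln(u)] = u'/u where u = 3x^4 + 1
u' = 12x^3

Answer: (12x^3)/(3x^4 + 1)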